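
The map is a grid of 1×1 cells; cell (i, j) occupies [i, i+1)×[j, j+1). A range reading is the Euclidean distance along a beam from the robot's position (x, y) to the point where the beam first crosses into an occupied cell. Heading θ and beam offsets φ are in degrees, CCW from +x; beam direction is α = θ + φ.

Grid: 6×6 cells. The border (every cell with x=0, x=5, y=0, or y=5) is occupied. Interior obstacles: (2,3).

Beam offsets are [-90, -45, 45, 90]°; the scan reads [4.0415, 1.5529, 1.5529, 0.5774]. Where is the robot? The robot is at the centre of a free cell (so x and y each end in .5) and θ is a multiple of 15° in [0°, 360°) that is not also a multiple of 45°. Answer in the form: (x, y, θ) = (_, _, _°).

(x, y, θ) = (2.5, 1.5, 150°)

Enumerate (i+0.5, j+0.5, θ) over the 15 free cells and 16 admissible headings. For each, cast all 4 beams and compare to the given ranges.
  (2.5, 2.5, 210°): beam 1 = 0.5774 ≠ 4.0415 ✗
  (1.5, 3.5, 300°): beam 1 = 0.5774 ≠ 4.0415 ✗
  (2.5, 4.5, 15°): beam 1 = 0.5176 ≠ 4.0415 ✗
  (2.5, 2.5, 30°): beam 1 = 1.7321 ≠ 4.0415 ✗
  …
  (2.5, 1.5, 150°): r_1=4.0415, r_2=1.5529, r_3=1.5529, r_4=0.5774 — all match ✓
Only this pose fits every beam.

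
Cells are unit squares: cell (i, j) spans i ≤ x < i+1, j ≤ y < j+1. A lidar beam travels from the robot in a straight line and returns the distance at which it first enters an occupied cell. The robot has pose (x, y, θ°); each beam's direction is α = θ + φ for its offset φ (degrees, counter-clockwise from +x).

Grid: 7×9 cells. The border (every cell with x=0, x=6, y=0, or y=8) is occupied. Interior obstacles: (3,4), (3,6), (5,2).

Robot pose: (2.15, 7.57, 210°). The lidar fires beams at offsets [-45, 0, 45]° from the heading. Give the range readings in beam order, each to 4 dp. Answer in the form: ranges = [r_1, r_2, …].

beam 1: φ=-45°, α=165°
  d=(-0.9659,0.2588)  start (2,7)  tX=0.1553 tY=1.6614  stride 1/|dx|=1.0353 1/|dy|=3.8637
    cross x-line → (1,7), t=0.1553
    cross x-line → (0,7), t=1.1906 (wall)
  → r_1 = 1.1906
beam 2: φ=0°, α=210°
  d=(-0.8660,-0.5000)  start (2,7)  tX=0.1732 tY=1.1400  stride 1/|dx|=1.1547 1/|dy|=2.0000
    cross x-line → (1,7), t=0.1732
    cross y-line → (1,6), t=1.1400
    cross x-line → (0,6), t=1.3279 (wall)
  → r_2 = 1.3279
beam 3: φ=45°, α=255°
  d=(-0.2588,-0.9659)  start (2,7)  tX=0.5796 tY=0.5901  stride 1/|dx|=3.8637 1/|dy|=1.0353
    cross x-line → (1,7), t=0.5796
    cross y-line → (1,6), t=0.5901
    cross y-line → (1,5), t=1.6254
    cross y-line → (1,4), t=2.6607
    cross y-line → (1,3), t=3.6959
    cross x-line → (0,3), t=4.4433 (wall)
  → r_3 = 4.4433

ranges = [1.1906, 1.3279, 4.4433]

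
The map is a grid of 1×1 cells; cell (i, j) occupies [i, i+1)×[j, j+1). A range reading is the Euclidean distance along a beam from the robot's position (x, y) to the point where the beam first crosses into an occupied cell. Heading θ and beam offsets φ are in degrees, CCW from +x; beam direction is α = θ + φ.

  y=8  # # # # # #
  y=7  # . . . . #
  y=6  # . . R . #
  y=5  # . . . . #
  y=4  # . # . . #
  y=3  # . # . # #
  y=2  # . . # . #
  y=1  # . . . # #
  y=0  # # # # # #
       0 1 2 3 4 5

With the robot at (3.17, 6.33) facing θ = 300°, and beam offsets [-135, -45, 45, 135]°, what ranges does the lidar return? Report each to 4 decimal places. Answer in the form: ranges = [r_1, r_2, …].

beam 1: φ=-135°, α=165°
  dir = (cos 165°, sin 165°) = (-0.9659, 0.2588); from cell (3,6)
  next x-line at t=0.1760, next y-line at t=2.5887; Δt_x=1.0353, Δt_y=3.8637
    x: enter (2,6) at t=0.1760
    x: enter (1,6) at t=1.2113
    x: enter (0,6) at t=2.2465 ← occupied
  → r_1 = 2.2465
beam 2: φ=-45°, α=255°
  dir = (cos 255°, sin 255°) = (-0.2588, -0.9659); from cell (3,6)
  next x-line at t=0.6568, next y-line at t=0.3416; Δt_x=3.8637, Δt_y=1.0353
    y: enter (3,5) at t=0.3416
    x: enter (2,5) at t=0.6568
    y: enter (2,4) at t=1.3769 ← occupied
  → r_2 = 1.3769
beam 3: φ=45°, α=345°
  dir = (cos 345°, sin 345°) = (0.9659, -0.2588); from cell (3,6)
  next x-line at t=0.8593, next y-line at t=1.2750; Δt_x=1.0353, Δt_y=3.8637
    x: enter (4,6) at t=0.8593
    y: enter (4,5) at t=1.2750
    x: enter (5,5) at t=1.8946 ← occupied
  → r_3 = 1.8946
beam 4: φ=135°, α=75°
  dir = (cos 75°, sin 75°) = (0.2588, 0.9659); from cell (3,6)
  next x-line at t=3.2069, next y-line at t=0.6936; Δt_x=3.8637, Δt_y=1.0353
    y: enter (3,7) at t=0.6936
    y: enter (3,8) at t=1.7289 ← occupied
  → r_4 = 1.7289

ranges = [2.2465, 1.3769, 1.8946, 1.7289]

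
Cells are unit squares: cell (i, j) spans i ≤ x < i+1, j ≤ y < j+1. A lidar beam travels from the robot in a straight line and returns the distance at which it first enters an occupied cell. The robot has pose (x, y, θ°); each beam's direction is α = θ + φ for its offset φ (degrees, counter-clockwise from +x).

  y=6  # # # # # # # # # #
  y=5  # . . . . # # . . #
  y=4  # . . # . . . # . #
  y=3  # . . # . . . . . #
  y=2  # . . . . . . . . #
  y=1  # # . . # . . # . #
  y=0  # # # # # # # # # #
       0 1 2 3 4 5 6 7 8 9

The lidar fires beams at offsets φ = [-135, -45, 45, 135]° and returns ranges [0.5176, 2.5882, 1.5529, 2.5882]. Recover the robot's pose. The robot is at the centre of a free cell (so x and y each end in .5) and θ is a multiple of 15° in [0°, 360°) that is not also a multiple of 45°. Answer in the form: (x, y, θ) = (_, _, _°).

The pose lattice has 32·16 = 512 candidates. Test each by forward raycasting.
  (8.5, 4.5, 30°): beam 1 = 2.5882 ≠ 0.5176 ✗
  (4.5, 2.5, 15°): beam 1 = 0.5774 ≠ 0.5176 ✗
  (2.5, 4.5, 330°): beam 1 = 1.5529 ≠ 0.5176 ✗
  (3.5, 1.5, 15°): beam 1 = 0.5774 ≠ 0.5176 ✗
  …
  (2.5, 3.5, 150°): r_1=0.5176, r_2=2.5882, r_3=1.5529, r_4=2.5882 — all match ✓
Unique over the lattice → pose = (2.5, 3.5, 150°).

(x, y, θ) = (2.5, 3.5, 150°)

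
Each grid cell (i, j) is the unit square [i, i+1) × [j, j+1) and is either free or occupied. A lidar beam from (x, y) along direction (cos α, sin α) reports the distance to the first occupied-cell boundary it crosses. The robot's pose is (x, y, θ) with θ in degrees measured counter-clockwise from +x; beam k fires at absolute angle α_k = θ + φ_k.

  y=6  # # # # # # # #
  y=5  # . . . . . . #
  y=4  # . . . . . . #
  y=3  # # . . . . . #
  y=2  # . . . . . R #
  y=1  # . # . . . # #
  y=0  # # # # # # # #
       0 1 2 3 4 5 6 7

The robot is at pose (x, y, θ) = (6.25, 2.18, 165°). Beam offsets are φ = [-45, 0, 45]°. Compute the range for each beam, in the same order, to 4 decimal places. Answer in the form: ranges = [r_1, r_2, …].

ranges = [4.4110, 4.3999, 2.3600]

beam 1: φ=-45°, α=120°
  dir = (cos 120°, sin 120°) = (-0.5000, 0.8660); from cell (6,2)
  next x-line at t=0.5000, next y-line at t=0.9469; Δt_x=2.0000, Δt_y=1.1547
    x: enter (5,2) at t=0.5000
    y: enter (5,3) at t=0.9469
    y: enter (5,4) at t=2.1016
    x: enter (4,4) at t=2.5000
    y: enter (4,5) at t=3.2563
    y: enter (4,6) at t=4.4110 ← occupied
  → r_1 = 4.4110
beam 2: φ=0°, α=165°
  dir = (cos 165°, sin 165°) = (-0.9659, 0.2588); from cell (6,2)
  next x-line at t=0.2588, next y-line at t=3.1682; Δt_x=1.0353, Δt_y=3.8637
    x: enter (5,2) at t=0.2588
    x: enter (4,2) at t=1.2941
    x: enter (3,2) at t=2.3294
    y: enter (3,3) at t=3.1682
    x: enter (2,3) at t=3.3646
    x: enter (1,3) at t=4.3999 ← occupied
  → r_2 = 4.3999
beam 3: φ=45°, α=210°
  dir = (cos 210°, sin 210°) = (-0.8660, -0.5000); from cell (6,2)
  next x-line at t=0.2887, next y-line at t=0.3600; Δt_x=1.1547, Δt_y=2.0000
    x: enter (5,2) at t=0.2887
    y: enter (5,1) at t=0.3600
    x: enter (4,1) at t=1.4434
    y: enter (4,0) at t=2.3600 ← occupied
  → r_3 = 2.3600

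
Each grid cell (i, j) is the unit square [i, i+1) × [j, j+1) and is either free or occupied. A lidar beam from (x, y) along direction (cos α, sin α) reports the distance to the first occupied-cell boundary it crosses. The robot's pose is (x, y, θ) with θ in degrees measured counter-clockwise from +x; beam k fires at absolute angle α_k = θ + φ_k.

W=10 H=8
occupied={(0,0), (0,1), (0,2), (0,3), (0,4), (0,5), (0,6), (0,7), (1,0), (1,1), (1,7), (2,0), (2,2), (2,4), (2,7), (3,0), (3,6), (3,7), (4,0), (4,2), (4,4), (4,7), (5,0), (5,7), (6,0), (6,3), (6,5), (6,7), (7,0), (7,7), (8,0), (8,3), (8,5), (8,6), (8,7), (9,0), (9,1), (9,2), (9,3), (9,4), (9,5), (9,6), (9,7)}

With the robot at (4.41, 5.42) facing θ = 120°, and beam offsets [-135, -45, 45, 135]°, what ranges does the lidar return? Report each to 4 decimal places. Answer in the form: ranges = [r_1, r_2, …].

ranges = [4.7519, 1.6357, 3.5303, 0.4348]

beam 1: φ=-135°, α=345°
  cosα=0.9659 sinα=-0.2588 | (4,5) | tMaxX 0.6108 tMaxY 1.6228 | tΔX 1.0353 tΔY 3.8637
    t=0.6108 [x] (5,5)
    t=1.6228 [y] (5,4)
    t=1.6461 [x] (6,4)
    t=2.6814 [x] (7,4)
    t=3.7166 [x] (8,4)
    t=4.7519 [x] (9,4) — stop
  → r_1 = 4.7519
beam 2: φ=-45°, α=75°
  cosα=0.2588 sinα=0.9659 | (4,5) | tMaxX 2.2796 tMaxY 0.6005 | tΔX 3.8637 tΔY 1.0353
    t=0.6005 [y] (4,6)
    t=1.6357 [y] (4,7) — stop
  → r_2 = 1.6357
beam 3: φ=45°, α=165°
  cosα=-0.9659 sinα=0.2588 | (4,5) | tMaxX 0.4245 tMaxY 2.2409 | tΔX 1.0353 tΔY 3.8637
    t=0.4245 [x] (3,5)
    t=1.4597 [x] (2,5)
    t=2.2409 [y] (2,6)
    t=2.4950 [x] (1,6)
    t=3.5303 [x] (0,6) — stop
  → r_3 = 3.5303
beam 4: φ=135°, α=255°
  cosα=-0.2588 sinα=-0.9659 | (4,5) | tMaxX 1.5841 tMaxY 0.4348 | tΔX 3.8637 tΔY 1.0353
    t=0.4348 [y] (4,4) — stop
  → r_4 = 0.4348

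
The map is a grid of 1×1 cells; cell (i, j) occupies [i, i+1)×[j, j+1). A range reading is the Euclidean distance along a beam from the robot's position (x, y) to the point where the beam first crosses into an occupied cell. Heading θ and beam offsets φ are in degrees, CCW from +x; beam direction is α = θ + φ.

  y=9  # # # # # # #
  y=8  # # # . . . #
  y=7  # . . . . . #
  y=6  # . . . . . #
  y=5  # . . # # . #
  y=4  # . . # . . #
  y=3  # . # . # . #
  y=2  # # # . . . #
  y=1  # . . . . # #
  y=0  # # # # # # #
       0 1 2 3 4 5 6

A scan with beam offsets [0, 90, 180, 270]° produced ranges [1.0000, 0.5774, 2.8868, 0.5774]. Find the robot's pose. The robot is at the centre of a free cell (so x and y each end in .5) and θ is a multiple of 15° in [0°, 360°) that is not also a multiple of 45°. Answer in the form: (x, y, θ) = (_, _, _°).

(x, y, θ) = (5.5, 3.5, 60°)

The pose lattice has 30·16 = 480 candidates. Test each by forward raycasting.
  (2.5, 4.5, 330°): beam 1 = 0.5774 ≠ 1.0000 ✗
  (2.5, 6.5, 285°): beam 1 = 1.9319 ≠ 1.0000 ✗
  (3.5, 6.5, 210°): beam 1 = 2.8868 ≠ 1.0000 ✗
  (1.5, 6.5, 255°): beam 1 = 1.9319 ≠ 1.0000 ✗
  (3.5, 6.5, 15°): beam 1 = 2.5882 ≠ 1.0000 ✗
  …
  (5.5, 3.5, 60°): r_1=1.0000, r_2=0.5774, r_3=2.8868, r_4=0.5774 — all match ✓
Unique over the lattice → pose = (5.5, 3.5, 60°).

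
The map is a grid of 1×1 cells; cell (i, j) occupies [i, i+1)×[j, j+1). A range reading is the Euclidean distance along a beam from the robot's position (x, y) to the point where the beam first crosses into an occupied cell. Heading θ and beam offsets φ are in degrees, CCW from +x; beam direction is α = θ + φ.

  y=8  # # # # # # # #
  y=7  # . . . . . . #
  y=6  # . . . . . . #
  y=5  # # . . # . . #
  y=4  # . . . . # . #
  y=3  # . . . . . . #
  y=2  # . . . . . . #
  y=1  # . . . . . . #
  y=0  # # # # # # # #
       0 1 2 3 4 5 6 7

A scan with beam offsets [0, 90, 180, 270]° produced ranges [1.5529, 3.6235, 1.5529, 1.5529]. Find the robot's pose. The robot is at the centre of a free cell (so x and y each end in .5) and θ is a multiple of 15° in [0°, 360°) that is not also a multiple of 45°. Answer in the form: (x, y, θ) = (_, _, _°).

(x, y, θ) = (5.5, 6.5, 105°)

The pose lattice has 39·16 = 624 candidates. Test each by forward raycasting.
  (3.5, 3.5, 120°): beam 1 = 5.0000 ≠ 1.5529 ✗
  (2.5, 2.5, 195°): beam 2 = 1.5529 ≠ 3.6235 ✗
  (5.5, 2.5, 30°): beam 1 = 1.7321 ≠ 1.5529 ✗
  …
  (5.5, 6.5, 105°): r_1=1.5529, r_2=3.6235, r_3=1.5529, r_4=1.5529 — all match ✓
No second candidate reproduces the full scan.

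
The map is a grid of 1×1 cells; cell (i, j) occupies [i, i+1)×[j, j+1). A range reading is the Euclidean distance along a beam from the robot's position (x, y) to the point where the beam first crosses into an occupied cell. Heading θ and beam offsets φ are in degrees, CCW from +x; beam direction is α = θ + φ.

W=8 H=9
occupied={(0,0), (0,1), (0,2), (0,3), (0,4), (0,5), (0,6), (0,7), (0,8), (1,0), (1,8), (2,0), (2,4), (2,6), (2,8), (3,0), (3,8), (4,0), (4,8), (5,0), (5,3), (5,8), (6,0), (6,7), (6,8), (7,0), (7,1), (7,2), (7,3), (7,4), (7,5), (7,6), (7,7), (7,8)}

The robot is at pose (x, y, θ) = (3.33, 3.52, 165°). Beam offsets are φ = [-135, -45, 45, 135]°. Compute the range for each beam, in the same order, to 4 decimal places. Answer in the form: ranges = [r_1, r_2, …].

ranges = [4.2378, 0.6600, 2.6905, 2.9098]

beam 1: φ=-135°, α=30°
  dir = (cos 30°, sin 30°) = (0.8660, 0.5000); from cell (3,3)
  next x-line at t=0.7736, next y-line at t=0.9600; Δt_x=1.1547, Δt_y=2.0000
    x: enter (4,3) at t=0.7736
    y: enter (4,4) at t=0.9600
    x: enter (5,4) at t=1.9283
    y: enter (5,5) at t=2.9600
    x: enter (6,5) at t=3.0831
    x: enter (7,5) at t=4.2378 ← occupied
  → r_1 = 4.2378
beam 2: φ=-45°, α=120°
  dir = (cos 120°, sin 120°) = (-0.5000, 0.8660); from cell (3,3)
  next x-line at t=0.6600, next y-line at t=0.5543; Δt_x=2.0000, Δt_y=1.1547
    y: enter (3,4) at t=0.5543
    x: enter (2,4) at t=0.6600 ← occupied
  → r_2 = 0.6600
beam 3: φ=45°, α=210°
  dir = (cos 210°, sin 210°) = (-0.8660, -0.5000); from cell (3,3)
  next x-line at t=0.3811, next y-line at t=1.0400; Δt_x=1.1547, Δt_y=2.0000
    x: enter (2,3) at t=0.3811
    y: enter (2,2) at t=1.0400
    x: enter (1,2) at t=1.5358
    x: enter (0,2) at t=2.6905 ← occupied
  → r_3 = 2.6905
beam 4: φ=135°, α=300°
  dir = (cos 300°, sin 300°) = (0.5000, -0.8660); from cell (3,3)
  next x-line at t=1.3400, next y-line at t=0.6004; Δt_x=2.0000, Δt_y=1.1547
    y: enter (3,2) at t=0.6004
    x: enter (4,2) at t=1.3400
    y: enter (4,1) at t=1.7551
    y: enter (4,0) at t=2.9098 ← occupied
  → r_4 = 2.9098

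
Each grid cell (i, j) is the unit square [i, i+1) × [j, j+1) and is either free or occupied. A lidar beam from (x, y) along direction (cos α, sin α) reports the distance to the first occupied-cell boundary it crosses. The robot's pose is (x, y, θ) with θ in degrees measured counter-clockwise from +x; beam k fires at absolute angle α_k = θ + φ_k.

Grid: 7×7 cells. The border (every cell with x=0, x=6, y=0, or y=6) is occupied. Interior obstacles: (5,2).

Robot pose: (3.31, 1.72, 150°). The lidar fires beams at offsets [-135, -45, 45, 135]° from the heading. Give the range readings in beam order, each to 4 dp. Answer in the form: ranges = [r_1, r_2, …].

ranges = [1.7496, 4.4310, 2.3915, 0.7454]

beam 1: φ=-135°, α=15°
  dir = (cos 15°, sin 15°) = (0.9659, 0.2588); from cell (3,1)
  next x-line at t=0.7143, next y-line at t=1.0818; Δt_x=1.0353, Δt_y=3.8637
    x: enter (4,1) at t=0.7143
    y: enter (4,2) at t=1.0818
    x: enter (5,2) at t=1.7496 ← occupied
  → r_1 = 1.7496
beam 2: φ=-45°, α=105°
  dir = (cos 105°, sin 105°) = (-0.2588, 0.9659); from cell (3,1)
  next x-line at t=1.1977, next y-line at t=0.2899; Δt_x=3.8637, Δt_y=1.0353
    y: enter (3,2) at t=0.2899
    x: enter (2,2) at t=1.1977
    y: enter (2,3) at t=1.3252
    y: enter (2,4) at t=2.3604
    y: enter (2,5) at t=3.3957
    y: enter (2,6) at t=4.4310 ← occupied
  → r_2 = 4.4310
beam 3: φ=45°, α=195°
  dir = (cos 195°, sin 195°) = (-0.9659, -0.2588); from cell (3,1)
  next x-line at t=0.3209, next y-line at t=2.7819; Δt_x=1.0353, Δt_y=3.8637
    x: enter (2,1) at t=0.3209
    x: enter (1,1) at t=1.3562
    x: enter (0,1) at t=2.3915 ← occupied
  → r_3 = 2.3915
beam 4: φ=135°, α=285°
  dir = (cos 285°, sin 285°) = (0.2588, -0.9659); from cell (3,1)
  next x-line at t=2.6660, next y-line at t=0.7454; Δt_x=3.8637, Δt_y=1.0353
    y: enter (3,0) at t=0.7454 ← occupied
  → r_4 = 0.7454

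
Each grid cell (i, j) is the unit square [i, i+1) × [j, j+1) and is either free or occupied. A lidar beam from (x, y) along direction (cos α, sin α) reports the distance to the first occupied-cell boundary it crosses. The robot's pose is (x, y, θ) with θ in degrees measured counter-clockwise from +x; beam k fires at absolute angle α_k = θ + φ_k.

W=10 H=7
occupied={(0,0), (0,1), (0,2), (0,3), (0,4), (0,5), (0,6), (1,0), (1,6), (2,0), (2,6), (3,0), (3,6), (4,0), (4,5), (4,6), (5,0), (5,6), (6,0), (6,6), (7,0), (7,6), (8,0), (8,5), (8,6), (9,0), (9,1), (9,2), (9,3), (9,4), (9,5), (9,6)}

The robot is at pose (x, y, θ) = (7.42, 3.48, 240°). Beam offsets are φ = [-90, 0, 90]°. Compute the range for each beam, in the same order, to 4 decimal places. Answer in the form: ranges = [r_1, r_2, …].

ranges = [3.0400, 2.8637, 1.8244]

beam 1: φ=-90°, α=150°
  dir = (cos 150°, sin 150°) = (-0.8660, 0.5000); from cell (7,3)
  next x-line at t=0.4850, next y-line at t=1.0400; Δt_x=1.1547, Δt_y=2.0000
    x: enter (6,3) at t=0.4850
    y: enter (6,4) at t=1.0400
    x: enter (5,4) at t=1.6397
    x: enter (4,4) at t=2.7944
    y: enter (4,5) at t=3.0400 ← occupied
  → r_1 = 3.0400
beam 2: φ=0°, α=240°
  dir = (cos 240°, sin 240°) = (-0.5000, -0.8660); from cell (7,3)
  next x-line at t=0.8400, next y-line at t=0.5543; Δt_x=2.0000, Δt_y=1.1547
    y: enter (7,2) at t=0.5543
    x: enter (6,2) at t=0.8400
    y: enter (6,1) at t=1.7090
    x: enter (5,1) at t=2.8400
    y: enter (5,0) at t=2.8637 ← occupied
  → r_2 = 2.8637
beam 3: φ=90°, α=330°
  dir = (cos 330°, sin 330°) = (0.8660, -0.5000); from cell (7,3)
  next x-line at t=0.6697, next y-line at t=0.9600; Δt_x=1.1547, Δt_y=2.0000
    x: enter (8,3) at t=0.6697
    y: enter (8,2) at t=0.9600
    x: enter (9,2) at t=1.8244 ← occupied
  → r_3 = 1.8244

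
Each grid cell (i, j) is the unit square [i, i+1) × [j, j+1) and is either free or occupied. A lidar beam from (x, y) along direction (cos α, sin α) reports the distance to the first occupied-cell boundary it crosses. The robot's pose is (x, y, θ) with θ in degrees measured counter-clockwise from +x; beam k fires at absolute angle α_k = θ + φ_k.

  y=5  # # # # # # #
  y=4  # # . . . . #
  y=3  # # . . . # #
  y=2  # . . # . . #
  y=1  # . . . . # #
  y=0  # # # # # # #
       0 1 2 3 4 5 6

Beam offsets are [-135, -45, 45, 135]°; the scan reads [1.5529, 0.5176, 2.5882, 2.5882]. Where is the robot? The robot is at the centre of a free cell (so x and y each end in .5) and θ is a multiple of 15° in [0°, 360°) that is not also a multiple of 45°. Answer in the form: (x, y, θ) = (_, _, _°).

(x, y, θ) = (4.5, 4.5, 150°)

Candidates: 15 free-cell centres × 16 headings = 240 poses. Raycast each; keep the one whose scan matches to 4 dp.
  (4.5, 4.5, 330°): beam 1 = 2.5882 ≠ 1.5529 ✗
  (3.5, 3.5, 165°): beam 1 = 2.8868 ≠ 1.5529 ✗
  (4.5, 2.5, 105°): beam 1 = 1.0000 ≠ 1.5529 ✗
  (5.5, 4.5, 255°): beam 1 = 0.5774 ≠ 1.5529 ✗
  …
  (4.5, 4.5, 150°): r_1=1.5529, r_2=0.5176, r_3=2.5882, r_4=2.5882 — all match ✓
No second candidate reproduces the full scan.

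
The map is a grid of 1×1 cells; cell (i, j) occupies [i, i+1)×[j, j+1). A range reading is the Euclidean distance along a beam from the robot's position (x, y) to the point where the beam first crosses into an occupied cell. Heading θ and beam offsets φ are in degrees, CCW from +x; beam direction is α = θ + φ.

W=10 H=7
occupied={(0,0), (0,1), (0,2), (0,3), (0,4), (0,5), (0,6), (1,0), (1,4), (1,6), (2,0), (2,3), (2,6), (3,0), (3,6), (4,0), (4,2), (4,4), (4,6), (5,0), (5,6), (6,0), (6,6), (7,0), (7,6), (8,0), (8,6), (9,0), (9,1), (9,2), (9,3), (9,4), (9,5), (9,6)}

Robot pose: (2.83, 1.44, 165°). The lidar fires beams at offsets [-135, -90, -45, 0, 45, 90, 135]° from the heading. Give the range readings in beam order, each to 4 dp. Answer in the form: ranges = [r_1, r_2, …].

beam 1: φ=-135°, α=30°
  dir = (cos 30°, sin 30°) = (0.8660, 0.5000); from cell (2,1)
  next x-line at t=0.1963, next y-line at t=1.1200; Δt_x=1.1547, Δt_y=2.0000
    x: enter (3,1) at t=0.1963
    y: enter (3,2) at t=1.1200
    x: enter (4,2) at t=1.3510 ← occupied
  → r_1 = 1.3510
beam 2: φ=-90°, α=75°
  dir = (cos 75°, sin 75°) = (0.2588, 0.9659); from cell (2,1)
  next x-line at t=0.6568, next y-line at t=0.5798; Δt_x=3.8637, Δt_y=1.0353
    y: enter (2,2) at t=0.5798
    x: enter (3,2) at t=0.6568
    y: enter (3,3) at t=1.6150
    y: enter (3,4) at t=2.6503
    y: enter (3,5) at t=3.6856
    x: enter (4,5) at t=4.5205
    y: enter (4,6) at t=4.7209 ← occupied
  → r_2 = 4.7209
beam 3: φ=-45°, α=120°
  dir = (cos 120°, sin 120°) = (-0.5000, 0.8660); from cell (2,1)
  next x-line at t=1.6600, next y-line at t=0.6466; Δt_x=2.0000, Δt_y=1.1547
    y: enter (2,2) at t=0.6466
    x: enter (1,2) at t=1.6600
    y: enter (1,3) at t=1.8013
    y: enter (1,4) at t=2.9560 ← occupied
  → r_3 = 2.9560
beam 4: φ=0°, α=165°
  dir = (cos 165°, sin 165°) = (-0.9659, 0.2588); from cell (2,1)
  next x-line at t=0.8593, next y-line at t=2.1637; Δt_x=1.0353, Δt_y=3.8637
    x: enter (1,1) at t=0.8593
    x: enter (0,1) at t=1.8946 ← occupied
  → r_4 = 1.8946
beam 5: φ=45°, α=210°
  dir = (cos 210°, sin 210°) = (-0.8660, -0.5000); from cell (2,1)
  next x-line at t=0.9584, next y-line at t=0.8800; Δt_x=1.1547, Δt_y=2.0000
    y: enter (2,0) at t=0.8800 ← occupied
  → r_5 = 0.8800
beam 6: φ=90°, α=255°
  dir = (cos 255°, sin 255°) = (-0.2588, -0.9659); from cell (2,1)
  next x-line at t=3.2069, next y-line at t=0.4555; Δt_x=3.8637, Δt_y=1.0353
    y: enter (2,0) at t=0.4555 ← occupied
  → r_6 = 0.4555
beam 7: φ=135°, α=300°
  dir = (cos 300°, sin 300°) = (0.5000, -0.8660); from cell (2,1)
  next x-line at t=0.3400, next y-line at t=0.5081; Δt_x=2.0000, Δt_y=1.1547
    x: enter (3,1) at t=0.3400
    y: enter (3,0) at t=0.5081 ← occupied
  → r_7 = 0.5081

ranges = [1.3510, 4.7209, 2.9560, 1.8946, 0.8800, 0.4555, 0.5081]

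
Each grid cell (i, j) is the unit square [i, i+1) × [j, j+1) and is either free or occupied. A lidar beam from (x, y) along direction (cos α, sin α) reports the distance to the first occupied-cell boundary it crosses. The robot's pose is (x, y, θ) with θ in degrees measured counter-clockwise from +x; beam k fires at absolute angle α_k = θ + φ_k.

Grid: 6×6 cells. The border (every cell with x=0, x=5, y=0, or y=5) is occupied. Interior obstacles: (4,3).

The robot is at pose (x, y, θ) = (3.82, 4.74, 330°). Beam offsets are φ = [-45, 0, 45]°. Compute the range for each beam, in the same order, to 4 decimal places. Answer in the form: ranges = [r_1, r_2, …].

beam 1: φ=-45°, α=285°
  direction (0.2588, -0.9659); cell (3,4); t to first gridline: x 0.6955, y 0.7661 (then +3.8637 / +1.0353)
    (4,4) via x @ 0.6955
    (4,3) via y @ 0.7661  # hit
  → r_1 = 0.7661
beam 2: φ=0°, α=330°
  direction (0.8660, -0.5000); cell (3,4); t to first gridline: x 0.2078, y 1.4800 (then +1.1547 / +2.0000)
    (4,4) via x @ 0.2078
    (5,4) via x @ 1.3625  # hit
  → r_2 = 1.3625
beam 3: φ=45°, α=15°
  direction (0.9659, 0.2588); cell (3,4); t to first gridline: x 0.1863, y 1.0046 (then +1.0353 / +3.8637)
    (4,4) via x @ 0.1863
    (4,5) via y @ 1.0046  # hit
  → r_3 = 1.0046

ranges = [0.7661, 1.3625, 1.0046]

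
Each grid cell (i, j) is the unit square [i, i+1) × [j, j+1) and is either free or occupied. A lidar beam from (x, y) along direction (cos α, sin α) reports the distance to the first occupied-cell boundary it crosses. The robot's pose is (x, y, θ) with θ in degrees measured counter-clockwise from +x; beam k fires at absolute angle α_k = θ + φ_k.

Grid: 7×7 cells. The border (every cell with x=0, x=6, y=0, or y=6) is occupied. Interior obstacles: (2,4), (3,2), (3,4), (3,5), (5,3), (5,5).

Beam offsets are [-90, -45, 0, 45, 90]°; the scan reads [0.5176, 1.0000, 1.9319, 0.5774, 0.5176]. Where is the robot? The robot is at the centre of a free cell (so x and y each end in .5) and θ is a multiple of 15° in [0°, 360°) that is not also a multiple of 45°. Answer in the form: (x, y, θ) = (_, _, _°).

(x, y, θ) = (4.5, 5.5, 285°)

Enumerate (i+0.5, j+0.5, θ) over the 19 free cells and 16 admissible headings. For each, cast all 5 beams and compare to the given ranges.
  (3.5, 3.5, 15°): beam 2 = 2.8868 ≠ 1.0000 ✗
  (1.5, 5.5, 330°): beam 1 = 1.0000 ≠ 0.5176 ✗
  (2.5, 2.5, 255°): beam 1 = 1.5529 ≠ 0.5176 ✗
  …
  (4.5, 5.5, 285°): r_1=0.5176, r_2=1.0000, r_3=1.9319, r_4=0.5774, r_5=0.5176 — all match ✓
Only this pose fits every beam.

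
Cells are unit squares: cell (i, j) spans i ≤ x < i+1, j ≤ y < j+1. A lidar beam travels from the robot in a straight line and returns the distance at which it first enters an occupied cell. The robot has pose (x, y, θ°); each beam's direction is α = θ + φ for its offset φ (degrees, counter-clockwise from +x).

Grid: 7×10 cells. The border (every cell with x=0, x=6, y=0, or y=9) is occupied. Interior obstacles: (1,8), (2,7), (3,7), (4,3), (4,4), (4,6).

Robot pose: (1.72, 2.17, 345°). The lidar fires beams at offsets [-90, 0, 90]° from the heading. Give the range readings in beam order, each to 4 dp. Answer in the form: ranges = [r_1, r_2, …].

beam 1: φ=-90°, α=255°
  direction (-0.2588, -0.9659); cell (1,2); t to first gridline: x 2.7819, y 0.1760 (then +3.8637 / +1.0353)
    (1,1) via y @ 0.1760
    (1,0) via y @ 1.2113  # hit
  → r_1 = 1.2113
beam 2: φ=0°, α=345°
  direction (0.9659, -0.2588); cell (1,2); t to first gridline: x 0.2899, y 0.6568 (then +1.0353 / +3.8637)
    (2,2) via x @ 0.2899
    (2,1) via y @ 0.6568
    (3,1) via x @ 1.3252
    (4,1) via x @ 2.3604
    (5,1) via x @ 3.3957
    (6,1) via x @ 4.4310  # hit
  → r_2 = 4.4310
beam 3: φ=90°, α=75°
  direction (0.2588, 0.9659); cell (1,2); t to first gridline: x 1.0818, y 0.8593 (then +3.8637 / +1.0353)
    (1,3) via y @ 0.8593
    (2,3) via x @ 1.0818
    (2,4) via y @ 1.8946
    (2,5) via y @ 2.9298
    (2,6) via y @ 3.9651
    (3,6) via x @ 4.9455
    (3,7) via y @ 5.0004  # hit
  → r_3 = 5.0004

ranges = [1.2113, 4.4310, 5.0004]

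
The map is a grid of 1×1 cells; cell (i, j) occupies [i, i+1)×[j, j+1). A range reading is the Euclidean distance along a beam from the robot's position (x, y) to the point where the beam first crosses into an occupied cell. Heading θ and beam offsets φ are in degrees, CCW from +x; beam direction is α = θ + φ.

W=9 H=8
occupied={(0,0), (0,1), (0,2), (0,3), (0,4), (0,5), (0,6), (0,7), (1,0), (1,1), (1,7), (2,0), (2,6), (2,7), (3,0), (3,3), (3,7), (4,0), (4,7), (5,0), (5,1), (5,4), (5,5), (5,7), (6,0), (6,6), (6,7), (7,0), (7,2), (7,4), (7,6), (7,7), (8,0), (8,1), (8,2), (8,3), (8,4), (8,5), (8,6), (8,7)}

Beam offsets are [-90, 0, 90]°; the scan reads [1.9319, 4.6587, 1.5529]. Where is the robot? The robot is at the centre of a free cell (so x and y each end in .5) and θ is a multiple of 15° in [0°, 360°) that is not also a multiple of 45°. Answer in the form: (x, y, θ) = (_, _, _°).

(x, y, θ) = (6.5, 2.5, 195°)

Enumerate (i+0.5, j+0.5, θ) over the 32 free cells and 16 admissible headings. For each, cast all 3 beams and compare to the given ranges.
  (3.5, 2.5, 345°): beam 1 = 1.5529 ≠ 1.9319 ✗
  (4.5, 5.5, 165°): beam 1 = 1.5529 ≠ 1.9319 ✗
  (7.5, 5.5, 330°): beam 1 = 0.5774 ≠ 1.9319 ✗
  …
  (6.5, 2.5, 195°): r_1=1.9319, r_2=4.6587, r_3=1.5529 — all match ✓
No second candidate reproduces the full scan.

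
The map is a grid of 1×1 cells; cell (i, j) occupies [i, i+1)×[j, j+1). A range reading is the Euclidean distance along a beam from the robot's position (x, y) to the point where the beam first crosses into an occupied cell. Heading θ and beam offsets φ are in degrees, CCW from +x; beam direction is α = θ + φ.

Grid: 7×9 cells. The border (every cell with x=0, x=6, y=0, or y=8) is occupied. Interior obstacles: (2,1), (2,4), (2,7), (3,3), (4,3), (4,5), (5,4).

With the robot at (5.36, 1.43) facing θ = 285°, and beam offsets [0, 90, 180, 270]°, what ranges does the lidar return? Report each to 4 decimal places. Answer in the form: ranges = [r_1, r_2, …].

beam 1: φ=0°, α=285°
  d=(0.2588,-0.9659)  start (5,1)  tX=2.4728 tY=0.4452  stride 1/|dx|=3.8637 1/|dy|=1.0353
    cross y-line → (5,0), t=0.4452 (wall)
  → r_1 = 0.4452
beam 2: φ=90°, α=15°
  d=(0.9659,0.2588)  start (5,1)  tX=0.6626 tY=2.2023  stride 1/|dx|=1.0353 1/|dy|=3.8637
    cross x-line → (6,1), t=0.6626 (wall)
  → r_2 = 0.6626
beam 3: φ=180°, α=105°
  d=(-0.2588,0.9659)  start (5,1)  tX=1.3909 tY=0.5901  stride 1/|dx|=3.8637 1/|dy|=1.0353
    cross y-line → (5,2), t=0.5901
    cross x-line → (4,2), t=1.3909
    cross y-line → (4,3), t=1.6254 (wall)
  → r_3 = 1.6254
beam 4: φ=270°, α=195°
  d=(-0.9659,-0.2588)  start (5,1)  tX=0.3727 tY=1.6614  stride 1/|dx|=1.0353 1/|dy|=3.8637
    cross x-line → (4,1), t=0.3727
    cross x-line → (3,1), t=1.4080
    cross y-line → (3,0), t=1.6614 (wall)
  → r_4 = 1.6614

ranges = [0.4452, 0.6626, 1.6254, 1.6614]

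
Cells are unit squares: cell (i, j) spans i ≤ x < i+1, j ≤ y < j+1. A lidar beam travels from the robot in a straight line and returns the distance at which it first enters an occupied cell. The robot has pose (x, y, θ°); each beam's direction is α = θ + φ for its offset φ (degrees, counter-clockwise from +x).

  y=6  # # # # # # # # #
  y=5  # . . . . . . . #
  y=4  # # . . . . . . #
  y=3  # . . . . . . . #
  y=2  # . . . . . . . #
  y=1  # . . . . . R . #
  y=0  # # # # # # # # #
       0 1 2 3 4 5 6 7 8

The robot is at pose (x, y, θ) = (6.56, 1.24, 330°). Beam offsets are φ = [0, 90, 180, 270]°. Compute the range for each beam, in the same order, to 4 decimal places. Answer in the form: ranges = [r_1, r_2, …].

ranges = [0.4800, 2.8800, 5.5200, 0.2771]

beam 1: φ=0°, α=330°
  dir = (cos 330°, sin 330°) = (0.8660, -0.5000); from cell (6,1)
  next x-line at t=0.5081, next y-line at t=0.4800; Δt_x=1.1547, Δt_y=2.0000
    y: enter (6,0) at t=0.4800 ← occupied
  → r_1 = 0.4800
beam 2: φ=90°, α=60°
  dir = (cos 60°, sin 60°) = (0.5000, 0.8660); from cell (6,1)
  next x-line at t=0.8800, next y-line at t=0.8776; Δt_x=2.0000, Δt_y=1.1547
    y: enter (6,2) at t=0.8776
    x: enter (7,2) at t=0.8800
    y: enter (7,3) at t=2.0323
    x: enter (8,3) at t=2.8800 ← occupied
  → r_2 = 2.8800
beam 3: φ=180°, α=150°
  dir = (cos 150°, sin 150°) = (-0.8660, 0.5000); from cell (6,1)
  next x-line at t=0.6466, next y-line at t=1.5200; Δt_x=1.1547, Δt_y=2.0000
    x: enter (5,1) at t=0.6466
    y: enter (5,2) at t=1.5200
    x: enter (4,2) at t=1.8013
    x: enter (3,2) at t=2.9560
    y: enter (3,3) at t=3.5200
    x: enter (2,3) at t=4.1107
    x: enter (1,3) at t=5.2654
    y: enter (1,4) at t=5.5200 ← occupied
  → r_3 = 5.5200
beam 4: φ=270°, α=240°
  dir = (cos 240°, sin 240°) = (-0.5000, -0.8660); from cell (6,1)
  next x-line at t=1.1200, next y-line at t=0.2771; Δt_x=2.0000, Δt_y=1.1547
    y: enter (6,0) at t=0.2771 ← occupied
  → r_4 = 0.2771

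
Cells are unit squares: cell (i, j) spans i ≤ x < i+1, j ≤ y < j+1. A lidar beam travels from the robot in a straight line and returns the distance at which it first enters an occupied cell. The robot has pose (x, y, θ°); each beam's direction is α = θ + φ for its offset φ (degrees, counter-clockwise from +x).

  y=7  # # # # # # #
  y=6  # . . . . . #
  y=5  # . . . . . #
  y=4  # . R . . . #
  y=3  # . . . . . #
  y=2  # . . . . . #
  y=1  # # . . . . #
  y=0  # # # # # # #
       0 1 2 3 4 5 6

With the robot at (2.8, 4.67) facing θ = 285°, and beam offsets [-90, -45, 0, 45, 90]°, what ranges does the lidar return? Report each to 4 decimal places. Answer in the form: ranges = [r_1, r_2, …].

ranges = [1.8635, 3.0831, 3.7995, 3.6950, 3.3129]

beam 1: φ=-90°, α=195°
  cosα=-0.9659 sinα=-0.2588 | (2,4) | tMaxX 0.8282 tMaxY 2.5887 | tΔX 1.0353 tΔY 3.8637
    t=0.8282 [x] (1,4)
    t=1.8635 [x] (0,4) — stop
  → r_1 = 1.8635
beam 2: φ=-45°, α=240°
  cosα=-0.5000 sinα=-0.8660 | (2,4) | tMaxX 1.6000 tMaxY 0.7736 | tΔX 2.0000 tΔY 1.1547
    t=0.7736 [y] (2,3)
    t=1.6000 [x] (1,3)
    t=1.9283 [y] (1,2)
    t=3.0831 [y] (1,1) — stop
  → r_2 = 3.0831
beam 3: φ=0°, α=285°
  cosα=0.2588 sinα=-0.9659 | (2,4) | tMaxX 0.7727 tMaxY 0.6936 | tΔX 3.8637 tΔY 1.0353
    t=0.6936 [y] (2,3)
    t=0.7727 [x] (3,3)
    t=1.7289 [y] (3,2)
    t=2.7642 [y] (3,1)
    t=3.7995 [y] (3,0) — stop
  → r_3 = 3.7995
beam 4: φ=45°, α=330°
  cosα=0.8660 sinα=-0.5000 | (2,4) | tMaxX 0.2309 tMaxY 1.3400 | tΔX 1.1547 tΔY 2.0000
    t=0.2309 [x] (3,4)
    t=1.3400 [y] (3,3)
    t=1.3856 [x] (4,3)
    t=2.5403 [x] (5,3)
    t=3.3400 [y] (5,2)
    t=3.6950 [x] (6,2) — stop
  → r_4 = 3.6950
beam 5: φ=90°, α=15°
  cosα=0.9659 sinα=0.2588 | (2,4) | tMaxX 0.2071 tMaxY 1.2750 | tΔX 1.0353 tΔY 3.8637
    t=0.2071 [x] (3,4)
    t=1.2423 [x] (4,4)
    t=1.2750 [y] (4,5)
    t=2.2776 [x] (5,5)
    t=3.3129 [x] (6,5) — stop
  → r_5 = 3.3129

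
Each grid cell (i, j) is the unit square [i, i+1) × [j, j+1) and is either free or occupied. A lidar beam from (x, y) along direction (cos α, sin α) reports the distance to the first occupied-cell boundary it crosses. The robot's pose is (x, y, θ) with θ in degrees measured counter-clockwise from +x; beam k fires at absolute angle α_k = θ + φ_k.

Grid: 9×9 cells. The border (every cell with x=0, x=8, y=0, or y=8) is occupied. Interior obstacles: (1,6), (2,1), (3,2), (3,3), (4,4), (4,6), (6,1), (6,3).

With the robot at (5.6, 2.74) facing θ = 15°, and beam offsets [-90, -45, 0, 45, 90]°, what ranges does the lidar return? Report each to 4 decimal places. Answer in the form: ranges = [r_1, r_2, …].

ranges = [1.5455, 1.4800, 1.0046, 0.8000, 2.3182]

beam 1: φ=-90°, α=285°
  direction (0.2588, -0.9659); cell (5,2); t to first gridline: x 1.5455, y 0.7661 (then +3.8637 / +1.0353)
    (5,1) via y @ 0.7661
    (6,1) via x @ 1.5455  # hit
  → r_1 = 1.5455
beam 2: φ=-45°, α=330°
  direction (0.8660, -0.5000); cell (5,2); t to first gridline: x 0.4619, y 1.4800 (then +1.1547 / +2.0000)
    (6,2) via x @ 0.4619
    (6,1) via y @ 1.4800  # hit
  → r_2 = 1.4800
beam 3: φ=0°, α=15°
  direction (0.9659, 0.2588); cell (5,2); t to first gridline: x 0.4141, y 1.0046 (then +1.0353 / +3.8637)
    (6,2) via x @ 0.4141
    (6,3) via y @ 1.0046  # hit
  → r_3 = 1.0046
beam 4: φ=45°, α=60°
  direction (0.5000, 0.8660); cell (5,2); t to first gridline: x 0.8000, y 0.3002 (then +2.0000 / +1.1547)
    (5,3) via y @ 0.3002
    (6,3) via x @ 0.8000  # hit
  → r_4 = 0.8000
beam 5: φ=90°, α=105°
  direction (-0.2588, 0.9659); cell (5,2); t to first gridline: x 2.3182, y 0.2692 (then +3.8637 / +1.0353)
    (5,3) via y @ 0.2692
    (5,4) via y @ 1.3044
    (4,4) via x @ 2.3182  # hit
  → r_5 = 2.3182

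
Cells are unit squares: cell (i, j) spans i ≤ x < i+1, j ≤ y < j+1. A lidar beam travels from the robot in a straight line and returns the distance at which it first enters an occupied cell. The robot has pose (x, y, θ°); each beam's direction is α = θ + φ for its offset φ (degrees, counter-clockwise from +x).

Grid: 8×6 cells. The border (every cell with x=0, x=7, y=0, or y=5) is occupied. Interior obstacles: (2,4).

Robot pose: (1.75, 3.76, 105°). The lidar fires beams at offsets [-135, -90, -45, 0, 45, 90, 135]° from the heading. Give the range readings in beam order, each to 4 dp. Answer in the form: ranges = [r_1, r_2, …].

beam 1: φ=-135°, α=330°
  cosα=0.8660 sinα=-0.5000 | (1,3) | tMaxX 0.2887 tMaxY 1.5200 | tΔX 1.1547 tΔY 2.0000
    t=0.2887 [x] (2,3)
    t=1.4434 [x] (3,3)
    t=1.5200 [y] (3,2)
    t=2.5981 [x] (4,2)
    t=3.5200 [y] (4,1)
    t=3.7528 [x] (5,1)
    t=4.9075 [x] (6,1)
    t=5.5200 [y] (6,0) — stop
  → r_1 = 5.5200
beam 2: φ=-90°, α=15°
  cosα=0.9659 sinα=0.2588 | (1,3) | tMaxX 0.2588 tMaxY 0.9273 | tΔX 1.0353 tΔY 3.8637
    t=0.2588 [x] (2,3)
    t=0.9273 [y] (2,4) — stop
  → r_2 = 0.9273
beam 3: φ=-45°, α=60°
  cosα=0.5000 sinα=0.8660 | (1,3) | tMaxX 0.5000 tMaxY 0.2771 | tΔX 2.0000 tΔY 1.1547
    t=0.2771 [y] (1,4)
    t=0.5000 [x] (2,4) — stop
  → r_3 = 0.5000
beam 4: φ=0°, α=105°
  cosα=-0.2588 sinα=0.9659 | (1,3) | tMaxX 2.8978 tMaxY 0.2485 | tΔX 3.8637 tΔY 1.0353
    t=0.2485 [y] (1,4)
    t=1.2837 [y] (1,5) — stop
  → r_4 = 1.2837
beam 5: φ=45°, α=150°
  cosα=-0.8660 sinα=0.5000 | (1,3) | tMaxX 0.8660 tMaxY 0.4800 | tΔX 1.1547 tΔY 2.0000
    t=0.4800 [y] (1,4)
    t=0.8660 [x] (0,4) — stop
  → r_5 = 0.8660
beam 6: φ=90°, α=195°
  cosα=-0.9659 sinα=-0.2588 | (1,3) | tMaxX 0.7765 tMaxY 2.9364 | tΔX 1.0353 tΔY 3.8637
    t=0.7765 [x] (0,3) — stop
  → r_6 = 0.7765
beam 7: φ=135°, α=240°
  cosα=-0.5000 sinα=-0.8660 | (1,3) | tMaxX 1.5000 tMaxY 0.8776 | tΔX 2.0000 tΔY 1.1547
    t=0.8776 [y] (1,2)
    t=1.5000 [x] (0,2) — stop
  → r_7 = 1.5000

ranges = [5.5200, 0.9273, 0.5000, 1.2837, 0.8660, 0.7765, 1.5000]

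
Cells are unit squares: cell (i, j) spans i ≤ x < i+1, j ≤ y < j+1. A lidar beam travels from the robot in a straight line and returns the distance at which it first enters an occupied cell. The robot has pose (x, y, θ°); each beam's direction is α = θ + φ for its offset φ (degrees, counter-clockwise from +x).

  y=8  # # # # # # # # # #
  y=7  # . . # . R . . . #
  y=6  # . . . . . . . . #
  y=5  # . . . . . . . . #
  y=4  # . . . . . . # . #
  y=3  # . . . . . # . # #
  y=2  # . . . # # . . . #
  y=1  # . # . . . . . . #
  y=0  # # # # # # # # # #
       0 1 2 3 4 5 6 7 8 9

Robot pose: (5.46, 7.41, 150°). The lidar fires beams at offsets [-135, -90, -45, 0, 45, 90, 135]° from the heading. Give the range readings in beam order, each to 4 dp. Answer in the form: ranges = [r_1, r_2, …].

beam 1: φ=-135°, α=15°
  direction (0.9659, 0.2588); cell (5,7); t to first gridline: x 0.5590, y 2.2796 (then +1.0353 / +3.8637)
    (6,7) via x @ 0.5590
    (7,7) via x @ 1.5943
    (7,8) via y @ 2.2796  # hit
  → r_1 = 2.2796
beam 2: φ=-90°, α=60°
  direction (0.5000, 0.8660); cell (5,7); t to first gridline: x 1.0800, y 0.6813 (then +2.0000 / +1.1547)
    (5,8) via y @ 0.6813  # hit
  → r_2 = 0.6813
beam 3: φ=-45°, α=105°
  direction (-0.2588, 0.9659); cell (5,7); t to first gridline: x 1.7773, y 0.6108 (then +3.8637 / +1.0353)
    (5,8) via y @ 0.6108  # hit
  → r_3 = 0.6108
beam 4: φ=0°, α=150°
  direction (-0.8660, 0.5000); cell (5,7); t to first gridline: x 0.5312, y 1.1800 (then +1.1547 / +2.0000)
    (4,7) via x @ 0.5312
    (4,8) via y @ 1.1800  # hit
  → r_4 = 1.1800
beam 5: φ=45°, α=195°
  direction (-0.9659, -0.2588); cell (5,7); t to first gridline: x 0.4762, y 1.5841 (then +1.0353 / +3.8637)
    (4,7) via x @ 0.4762
    (3,7) via x @ 1.5115  # hit
  → r_5 = 1.5115
beam 6: φ=90°, α=240°
  direction (-0.5000, -0.8660); cell (5,7); t to first gridline: x 0.9200, y 0.4734 (then +2.0000 / +1.1547)
    (5,6) via y @ 0.4734
    (4,6) via x @ 0.9200
    (4,5) via y @ 1.6281
    (4,4) via y @ 2.7828
    (3,4) via x @ 2.9200
    (3,3) via y @ 3.9375
    (2,3) via x @ 4.9200
    (2,2) via y @ 5.0922
    (2,1) via y @ 6.2469  # hit
  → r_6 = 6.2469
beam 7: φ=135°, α=285°
  direction (0.2588, -0.9659); cell (5,7); t to first gridline: x 2.0864, y 0.4245 (then +3.8637 / +1.0353)
    (5,6) via y @ 0.4245
    (5,5) via y @ 1.4597
    (6,5) via x @ 2.0864
    (6,4) via y @ 2.4950
    (6,3) via y @ 3.5303  # hit
  → r_7 = 3.5303

ranges = [2.2796, 0.6813, 0.6108, 1.1800, 1.5115, 6.2469, 3.5303]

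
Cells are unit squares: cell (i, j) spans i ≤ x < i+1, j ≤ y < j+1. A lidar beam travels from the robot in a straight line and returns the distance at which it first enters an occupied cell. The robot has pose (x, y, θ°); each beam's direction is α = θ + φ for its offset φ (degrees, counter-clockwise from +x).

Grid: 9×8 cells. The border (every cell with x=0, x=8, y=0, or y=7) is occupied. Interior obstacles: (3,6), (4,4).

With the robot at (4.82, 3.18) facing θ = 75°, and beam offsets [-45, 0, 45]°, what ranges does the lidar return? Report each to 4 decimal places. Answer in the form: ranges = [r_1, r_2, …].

ranges = [3.6719, 3.9548, 0.9469]

beam 1: φ=-45°, α=30°
  direction (0.8660, 0.5000); cell (4,3); t to first gridline: x 0.2078, y 1.6400 (then +1.1547 / +2.0000)
    (5,3) via x @ 0.2078
    (6,3) via x @ 1.3625
    (6,4) via y @ 1.6400
    (7,4) via x @ 2.5172
    (7,5) via y @ 3.6400
    (8,5) via x @ 3.6719  # hit
  → r_1 = 3.6719
beam 2: φ=0°, α=75°
  direction (0.2588, 0.9659); cell (4,3); t to first gridline: x 0.6955, y 0.8489 (then +3.8637 / +1.0353)
    (5,3) via x @ 0.6955
    (5,4) via y @ 0.8489
    (5,5) via y @ 1.8842
    (5,6) via y @ 2.9195
    (5,7) via y @ 3.9548  # hit
  → r_2 = 3.9548
beam 3: φ=45°, α=120°
  direction (-0.5000, 0.8660); cell (4,3); t to first gridline: x 1.6400, y 0.9469 (then +2.0000 / +1.1547)
    (4,4) via y @ 0.9469  # hit
  → r_3 = 0.9469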